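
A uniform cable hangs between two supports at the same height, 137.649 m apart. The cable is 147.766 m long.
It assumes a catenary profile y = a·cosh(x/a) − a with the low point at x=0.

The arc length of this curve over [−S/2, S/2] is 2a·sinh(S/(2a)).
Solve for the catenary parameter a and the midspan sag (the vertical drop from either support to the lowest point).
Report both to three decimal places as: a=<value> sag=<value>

seed: a₀ = √(S³/(24(L−S))) = √(137.649³/(24·10.117)) = 103.640165
iter 1: u=0.664072  f(a)=+2.254e-01  f'(a)=-2.040e-01  a ← 103.640165 − (+2.254e-01/-2.040e-01) = 104.745335
iter 2: u=0.657065  f(a)=+3.657e-03  f'(a)=-1.974e-01  a ← 104.745335 − (+3.657e-03/-1.974e-01) = 104.763858
iter 3: u=0.656949  f(a)=+9.973e-07  f'(a)=-1.973e-01  a ← 104.763858 − (+9.973e-07/-1.973e-01) = 104.763863
iter 4: u=0.656949  f(a)=+1.137e-13  f'(a)=-1.973e-01  a ← 104.763863 − (+1.137e-13/-1.973e-01) = 104.763863
converged: |Δa| < 1e-12 after 4 iterations
sag = a·(cosh(S/(2a)) − 1) = 104.763863·(cosh(0.656949) − 1) = 23.431943
T_max/T_min = cosh(S/(2a)) = 1.223664

a=104.764 sag=23.432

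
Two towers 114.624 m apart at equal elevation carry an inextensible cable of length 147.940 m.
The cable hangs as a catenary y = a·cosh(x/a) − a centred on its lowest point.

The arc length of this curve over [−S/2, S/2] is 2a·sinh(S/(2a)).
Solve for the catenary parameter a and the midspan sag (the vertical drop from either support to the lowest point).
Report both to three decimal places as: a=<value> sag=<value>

a=45.177 sag=41.498

seed: a₀ = √(S³/(24(L−S))) = √(114.624³/(24·33.316)) = 43.399157
iter 1: u=1.320579  f(a)=+3.029e+00  f'(a)=-1.820e+00  a ← 43.399157 − (+3.029e+00/-1.820e+00) = 45.062958
iter 2: u=1.271821  f(a)=+1.829e-01  f'(a)=-1.607e+00  a ← 45.062958 − (+1.829e-01/-1.607e+00) = 45.176792
iter 3: u=1.268616  f(a)=+7.616e-04  f'(a)=-1.593e+00  a ← 45.176792 − (+7.616e-04/-1.593e+00) = 45.177270
iter 4: u=1.268603  f(a)=+1.333e-08  f'(a)=-1.593e+00  a ← 45.177270 − (+1.333e-08/-1.593e+00) = 45.177270
iter 5: u=1.268603  f(a)=+0.000e+00  f'(a)=-1.593e+00  a ← 45.177270 − (+0.000e+00/-1.593e+00) = 45.177270
converged: |Δa| < 1e-12 after 5 iterations
sag = a·(cosh(S/(2a)) − 1) = 45.177270·(cosh(1.268603) − 1) = 41.497678
T_max/T_min = cosh(S/(2a)) = 1.918552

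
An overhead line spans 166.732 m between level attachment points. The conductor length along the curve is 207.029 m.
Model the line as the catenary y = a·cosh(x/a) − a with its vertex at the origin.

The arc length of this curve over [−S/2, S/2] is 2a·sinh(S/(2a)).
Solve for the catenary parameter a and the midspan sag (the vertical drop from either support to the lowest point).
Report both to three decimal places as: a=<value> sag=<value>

a=71.610 sag=54.260

seed: a₀ = √(S³/(24(L−S))) = √(166.732³/(24·40.297)) = 69.228745
iter 1: u=1.204211  f(a)=+3.025e+00  f'(a)=-1.342e+00  a ← 69.228745 − (+3.025e+00/-1.342e+00) = 71.482685
iter 2: u=1.166240  f(a)=+1.540e-01  f'(a)=-1.208e+00  a ← 71.482685 − (+1.540e-01/-1.208e+00) = 71.610118
iter 3: u=1.164165  f(a)=+4.466e-04  f'(a)=-1.201e+00  a ← 71.610118 − (+4.466e-04/-1.201e+00) = 71.610490
iter 4: u=1.164159  f(a)=+3.780e-09  f'(a)=-1.201e+00  a ← 71.610490 − (+3.780e-09/-1.201e+00) = 71.610490
iter 5: u=1.164159  f(a)=+2.842e-14  f'(a)=-1.201e+00  a ← 71.610490 − (+2.842e-14/-1.201e+00) = 71.610490
converged: |Δa| < 1e-12 after 5 iterations
sag = a·(cosh(S/(2a)) − 1) = 71.610490·(cosh(1.164159) − 1) = 54.259737
T_max/T_min = cosh(S/(2a)) = 1.757707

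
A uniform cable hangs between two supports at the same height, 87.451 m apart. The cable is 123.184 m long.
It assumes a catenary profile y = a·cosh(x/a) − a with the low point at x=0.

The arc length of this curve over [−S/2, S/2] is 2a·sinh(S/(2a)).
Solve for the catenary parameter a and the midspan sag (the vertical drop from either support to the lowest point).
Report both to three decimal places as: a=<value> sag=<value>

seed: a₀ = √(S³/(24(L−S))) = √(87.451³/(24·35.733)) = 27.925876
iter 1: u=1.565770  f(a)=+4.645e+00  f'(a)=-3.244e+00  a ← 27.925876 − (+4.645e+00/-3.244e+00) = 29.357673
iter 2: u=1.489406  f(a)=+3.811e-01  f'(a)=-2.732e+00  a ← 29.357673 − (+3.811e-01/-2.732e+00) = 29.497196
iter 3: u=1.482361  f(a)=+3.073e-03  f'(a)=-2.688e+00  a ← 29.497196 − (+3.073e-03/-2.688e+00) = 29.498339
iter 4: u=1.482304  f(a)=+2.033e-07  f'(a)=-2.687e+00  a ← 29.498339 − (+2.033e-07/-2.687e+00) = 29.498339
iter 5: u=1.482304  f(a)=+0.000e+00  f'(a)=-2.687e+00  a ← 29.498339 − (+0.000e+00/-2.687e+00) = 29.498339
converged: |Δa| < 1e-12 after 5 iterations
sag = a·(cosh(S/(2a)) − 1) = 29.498339·(cosh(1.482304) − 1) = 38.793143
T_max/T_min = cosh(S/(2a)) = 2.315096

a=29.498 sag=38.793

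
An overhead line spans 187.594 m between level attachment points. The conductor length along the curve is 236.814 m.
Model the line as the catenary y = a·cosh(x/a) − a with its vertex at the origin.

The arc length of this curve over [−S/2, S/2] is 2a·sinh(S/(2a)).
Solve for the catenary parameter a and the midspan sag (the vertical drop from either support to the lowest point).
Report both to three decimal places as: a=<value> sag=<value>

seed: a₀ = √(S³/(24(L−S))) = √(187.594³/(24·49.220)) = 74.757022
iter 1: u=1.254692  f(a)=+4.023e+00  f'(a)=-1.536e+00  a ← 74.757022 − (+4.023e+00/-1.536e+00) = 77.375779
iter 2: u=1.212227  f(a)=+2.210e-01  f'(a)=-1.371e+00  a ← 77.375779 − (+2.210e-01/-1.371e+00) = 77.536945
iter 3: u=1.209707  f(a)=+7.533e-04  f'(a)=-1.362e+00  a ← 77.536945 − (+7.533e-04/-1.362e+00) = 77.537498
iter 4: u=1.209699  f(a)=+8.814e-09  f'(a)=-1.362e+00  a ← 77.537498 − (+8.814e-09/-1.362e+00) = 77.537498
iter 5: u=1.209699  f(a)=+0.000e+00  f'(a)=-1.362e+00  a ← 77.537498 − (+0.000e+00/-1.362e+00) = 77.537498
converged: |Δa| < 1e-12 after 5 iterations
sag = a·(cosh(S/(2a)) − 1) = 77.537498·(cosh(1.209699) − 1) = 63.997944
T_max/T_min = cosh(S/(2a)) = 1.825381

a=77.537 sag=63.998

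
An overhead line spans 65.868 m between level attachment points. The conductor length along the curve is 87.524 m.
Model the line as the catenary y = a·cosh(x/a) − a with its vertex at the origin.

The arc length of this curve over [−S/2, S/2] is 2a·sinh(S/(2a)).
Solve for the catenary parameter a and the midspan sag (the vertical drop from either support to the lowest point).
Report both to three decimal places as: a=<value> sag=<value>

a=24.527 sag=25.639

seed: a₀ = √(S³/(24(L−S))) = √(65.868³/(24·21.656)) = 23.448603
iter 1: u=1.404519  f(a)=+2.239e+00  f'(a)=-2.238e+00  a ← 23.448603 − (+2.239e+00/-2.238e+00) = 24.449062
iter 2: u=1.347046  f(a)=+1.513e-01  f'(a)=-1.945e+00  a ← 24.449062 − (+1.513e-01/-1.945e+00) = 24.526839
iter 3: u=1.342774  f(a)=+8.011e-04  f'(a)=-1.924e+00  a ← 24.526839 − (+8.011e-04/-1.924e+00) = 24.527255
iter 4: u=1.342751  f(a)=+2.273e-08  f'(a)=-1.924e+00  a ← 24.527255 − (+2.273e-08/-1.924e+00) = 24.527255
iter 5: u=1.342751  f(a)=-1.421e-14  f'(a)=-1.924e+00  a ← 24.527255 − (-1.421e-14/-1.924e+00) = 24.527255
converged: |Δa| < 1e-12 after 5 iterations
sag = a·(cosh(S/(2a)) − 1) = 24.527255·(cosh(1.342751) − 1) = 25.639456
T_max/T_min = cosh(S/(2a)) = 2.045345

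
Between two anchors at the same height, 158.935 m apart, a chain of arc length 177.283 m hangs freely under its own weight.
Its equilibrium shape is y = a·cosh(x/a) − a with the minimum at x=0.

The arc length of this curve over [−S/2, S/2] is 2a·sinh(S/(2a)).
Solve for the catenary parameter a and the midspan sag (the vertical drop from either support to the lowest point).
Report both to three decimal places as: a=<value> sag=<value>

a=97.095 sag=34.377

seed: a₀ = √(S³/(24(L−S))) = √(158.935³/(24·18.348)) = 95.483720
iter 1: u=0.832262  f(a)=+6.460e-01  f'(a)=-4.116e-01  a ← 95.483720 − (+6.460e-01/-4.116e-01) = 97.053258
iter 2: u=0.818803  f(a)=+1.627e-02  f'(a)=-3.911e-01  a ← 97.053258 − (+1.627e-02/-3.911e-01) = 97.094867
iter 3: u=0.818452  f(a)=+1.092e-05  f'(a)=-3.906e-01  a ← 97.094867 − (+1.092e-05/-3.906e-01) = 97.094895
iter 4: u=0.818452  f(a)=+4.917e-12  f'(a)=-3.906e-01  a ← 97.094895 − (+4.917e-12/-3.906e-01) = 97.094895
converged: |Δa| < 1e-12 after 4 iterations
sag = a·(cosh(S/(2a)) − 1) = 97.094895·(cosh(0.818452) − 1) = 34.376524
T_max/T_min = cosh(S/(2a)) = 1.354051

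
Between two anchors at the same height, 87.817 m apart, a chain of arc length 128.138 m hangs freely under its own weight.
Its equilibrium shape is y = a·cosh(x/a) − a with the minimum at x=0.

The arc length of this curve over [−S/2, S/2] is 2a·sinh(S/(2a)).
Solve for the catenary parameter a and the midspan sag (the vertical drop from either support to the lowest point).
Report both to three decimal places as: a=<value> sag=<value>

seed: a₀ = √(S³/(24(L−S))) = √(87.817³/(24·40.321)) = 26.454321
iter 1: u=1.659786  f(a)=+5.933e+00  f'(a)=-3.975e+00  a ← 26.454321 − (+5.933e+00/-3.975e+00) = 27.946755
iter 2: u=1.571148  f(a)=+5.391e-01  f'(a)=-3.283e+00  a ← 27.946755 − (+5.391e-01/-3.283e+00) = 28.110965
iter 3: u=1.561971  f(a)=+5.433e-03  f'(a)=-3.217e+00  a ← 28.110965 − (+5.433e-03/-3.217e+00) = 28.112653
iter 4: u=1.561877  f(a)=+5.642e-07  f'(a)=-3.216e+00  a ← 28.112653 − (+5.642e-07/-3.216e+00) = 28.112654
iter 5: u=1.561877  f(a)=-2.842e-14  f'(a)=-3.216e+00  a ← 28.112654 − (-2.842e-14/-3.216e+00) = 28.112654
converged: |Δa| < 1e-12 after 5 iterations
sag = a·(cosh(S/(2a)) − 1) = 28.112654·(cosh(1.561877) − 1) = 41.852753
T_max/T_min = cosh(S/(2a)) = 2.488751

a=28.113 sag=41.853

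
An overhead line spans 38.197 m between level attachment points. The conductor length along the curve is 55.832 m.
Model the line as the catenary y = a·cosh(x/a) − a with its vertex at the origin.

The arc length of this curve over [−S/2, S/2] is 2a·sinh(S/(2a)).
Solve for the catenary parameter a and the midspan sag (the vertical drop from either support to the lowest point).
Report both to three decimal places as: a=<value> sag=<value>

seed: a₀ = √(S³/(24(L−S))) = √(38.197³/(24·17.635)) = 11.474943
iter 1: u=1.664366  f(a)=+2.610e+00  f'(a)=-4.014e+00  a ← 11.474943 − (+2.610e+00/-4.014e+00) = 12.125202
iter 2: u=1.575108  f(a)=+2.383e-01  f'(a)=-3.312e+00  a ← 12.125202 − (+2.383e-01/-3.312e+00) = 12.197161
iter 3: u=1.565815  f(a)=+2.427e-03  f'(a)=-3.244e+00  a ← 12.197161 − (+2.427e-03/-3.244e+00) = 12.197909
iter 4: u=1.565719  f(a)=+2.575e-07  f'(a)=-3.244e+00  a ← 12.197909 − (+2.575e-07/-3.244e+00) = 12.197909
iter 5: u=1.565719  f(a)=+0.000e+00  f'(a)=-3.244e+00  a ← 12.197909 − (+0.000e+00/-3.244e+00) = 12.197909
converged: |Δa| < 1e-12 after 5 iterations
sag = a·(cosh(S/(2a)) − 1) = 12.197909·(cosh(1.565719) − 1) = 18.266694
T_max/T_min = cosh(S/(2a)) = 2.497527

a=12.198 sag=18.267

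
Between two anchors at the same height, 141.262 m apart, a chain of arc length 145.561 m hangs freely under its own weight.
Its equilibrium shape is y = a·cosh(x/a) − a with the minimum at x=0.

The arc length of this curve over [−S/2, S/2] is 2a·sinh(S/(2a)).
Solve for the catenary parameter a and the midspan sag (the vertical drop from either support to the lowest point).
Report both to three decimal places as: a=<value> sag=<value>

seed: a₀ = √(S³/(24(L−S))) = √(141.262³/(24·4.299)) = 165.290800
iter 1: u=0.427314  f(a)=+3.942e-02  f'(a)=-5.297e-02  a ← 165.290800 − (+3.942e-02/-5.297e-02) = 166.034952
iter 2: u=0.425398  f(a)=+2.678e-04  f'(a)=-5.226e-02  a ← 166.034952 − (+2.678e-04/-5.226e-02) = 166.040077
iter 3: u=0.425385  f(a)=+1.255e-08  f'(a)=-5.225e-02  a ← 166.040077 − (+1.255e-08/-5.225e-02) = 166.040077
iter 4: u=0.425385  f(a)=-2.842e-14  f'(a)=-5.225e-02  a ← 166.040077 − (-2.842e-14/-5.225e-02) = 166.040077
converged: |Δa| < 1e-12 after 4 iterations
sag = a·(cosh(S/(2a)) − 1) = 166.040077·(cosh(0.425385) − 1) = 15.250597
T_max/T_min = cosh(S/(2a)) = 1.091849

a=166.040 sag=15.251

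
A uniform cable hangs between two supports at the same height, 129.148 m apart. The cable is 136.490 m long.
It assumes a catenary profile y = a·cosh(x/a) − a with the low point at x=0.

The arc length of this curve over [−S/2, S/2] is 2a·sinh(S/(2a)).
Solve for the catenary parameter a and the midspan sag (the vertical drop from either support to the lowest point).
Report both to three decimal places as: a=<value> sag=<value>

a=111.496 sag=19.228

seed: a₀ = √(S³/(24(L−S))) = √(129.148³/(24·7.342)) = 110.565266
iter 1: u=0.584035  f(a)=+1.262e-01  f'(a)=-1.374e-01  a ← 110.565266 − (+1.262e-01/-1.374e-01) = 111.484073
iter 2: u=0.579222  f(a)=+1.591e-03  f'(a)=-1.340e-01  a ← 111.484073 − (+1.591e-03/-1.340e-01) = 111.495949
iter 3: u=0.579160  f(a)=+2.598e-07  f'(a)=-1.339e-01  a ← 111.495949 − (+2.598e-07/-1.339e-01) = 111.495951
iter 4: u=0.579160  f(a)=+2.842e-14  f'(a)=-1.339e-01  a ← 111.495951 − (+2.842e-14/-1.339e-01) = 111.495951
converged: |Δa| < 1e-12 after 4 iterations
sag = a·(cosh(S/(2a)) − 1) = 111.495951·(cosh(0.579160) − 1) = 19.227907
T_max/T_min = cosh(S/(2a)) = 1.172454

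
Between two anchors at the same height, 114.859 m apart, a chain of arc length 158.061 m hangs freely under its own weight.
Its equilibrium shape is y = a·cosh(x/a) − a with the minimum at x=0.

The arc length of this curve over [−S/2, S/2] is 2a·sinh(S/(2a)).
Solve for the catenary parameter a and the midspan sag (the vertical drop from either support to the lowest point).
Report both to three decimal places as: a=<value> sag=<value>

seed: a₀ = √(S³/(24(L−S))) = √(114.859³/(24·43.202)) = 38.228741
iter 1: u=1.502260  f(a)=+5.145e+00  f'(a)=-2.813e+00  a ← 38.228741 − (+5.145e+00/-2.813e+00) = 40.057735
iter 2: u=1.433668  f(a)=+3.923e-01  f'(a)=-2.399e+00  a ← 40.057735 − (+3.923e-01/-2.399e+00) = 40.221252
iter 3: u=1.427840  f(a)=+2.697e-03  f'(a)=-2.366e+00  a ← 40.221252 − (+2.697e-03/-2.366e+00) = 40.222391
iter 4: u=1.427799  f(a)=+1.293e-07  f'(a)=-2.366e+00  a ← 40.222391 − (+1.293e-07/-2.366e+00) = 40.222391
iter 5: u=1.427799  f(a)=+0.000e+00  f'(a)=-2.366e+00  a ← 40.222391 − (+0.000e+00/-2.366e+00) = 40.222391
converged: |Δa| < 1e-12 after 5 iterations
sag = a·(cosh(S/(2a)) − 1) = 40.222391·(cosh(1.427799) − 1) = 48.454893
T_max/T_min = cosh(S/(2a)) = 2.204675

a=40.222 sag=48.455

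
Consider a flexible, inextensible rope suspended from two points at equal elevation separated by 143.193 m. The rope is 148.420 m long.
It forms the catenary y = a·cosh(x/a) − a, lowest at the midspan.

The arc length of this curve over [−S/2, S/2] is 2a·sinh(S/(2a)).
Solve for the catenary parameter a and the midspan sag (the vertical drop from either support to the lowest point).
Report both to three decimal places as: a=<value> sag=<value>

a=153.816 sag=16.966

seed: a₀ = √(S³/(24(L−S))) = √(143.193³/(24·5.227)) = 152.985691
iter 1: u=0.467995  f(a)=+5.754e-02  f'(a)=-6.984e-02  a ← 152.985691 − (+5.754e-02/-6.984e-02) = 153.809556
iter 2: u=0.465488  f(a)=+4.681e-04  f'(a)=-6.871e-02  a ← 153.809556 − (+4.681e-04/-6.871e-02) = 153.816369
iter 3: u=0.465467  f(a)=+3.155e-08  f'(a)=-6.870e-02  a ← 153.816369 − (+3.155e-08/-6.870e-02) = 153.816369
iter 4: u=0.465467  f(a)=+0.000e+00  f'(a)=-6.870e-02  a ← 153.816369 − (+0.000e+00/-6.870e-02) = 153.816369
converged: |Δa| < 1e-12 after 4 iterations
sag = a·(cosh(S/(2a)) − 1) = 153.816369·(cosh(0.465467) − 1) = 16.965947
T_max/T_min = cosh(S/(2a)) = 1.110300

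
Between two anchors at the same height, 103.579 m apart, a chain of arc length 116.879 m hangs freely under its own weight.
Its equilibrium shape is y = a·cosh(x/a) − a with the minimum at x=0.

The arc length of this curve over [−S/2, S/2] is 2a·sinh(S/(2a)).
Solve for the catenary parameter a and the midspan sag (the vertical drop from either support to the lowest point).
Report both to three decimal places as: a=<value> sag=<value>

a=60.108 sag=23.726

seed: a₀ = √(S³/(24(L−S))) = √(103.579³/(24·13.300)) = 59.003277
iter 1: u=0.877739  f(a)=+5.218e-01  f'(a)=-4.865e-01  a ← 59.003277 − (+5.218e-01/-4.865e-01) = 60.075849
iter 2: u=0.862069  f(a)=+1.457e-02  f'(a)=-4.597e-01  a ← 60.075849 − (+1.457e-02/-4.597e-01) = 60.107542
iter 3: u=0.861614  f(a)=+1.208e-05  f'(a)=-4.589e-01  a ← 60.107542 − (+1.208e-05/-4.589e-01) = 60.107568
iter 4: u=0.861614  f(a)=+8.328e-12  f'(a)=-4.589e-01  a ← 60.107568 − (+8.328e-12/-4.589e-01) = 60.107568
converged: |Δa| < 1e-12 after 4 iterations
sag = a·(cosh(S/(2a)) − 1) = 60.107568·(cosh(0.861614) − 1) = 23.726166
T_max/T_min = cosh(S/(2a)) = 1.394728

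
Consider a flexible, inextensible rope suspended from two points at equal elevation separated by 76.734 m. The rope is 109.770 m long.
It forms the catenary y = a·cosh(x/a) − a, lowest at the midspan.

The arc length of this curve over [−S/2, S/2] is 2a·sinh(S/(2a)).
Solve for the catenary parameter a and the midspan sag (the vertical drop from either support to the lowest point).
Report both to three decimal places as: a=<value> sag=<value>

a=25.282 sag=35.146

seed: a₀ = √(S³/(24(L−S))) = √(76.734³/(24·33.036)) = 23.871648
iter 1: u=1.607220  f(a)=+4.539e+00  f'(a)=-3.552e+00  a ← 23.871648 − (+4.539e+00/-3.552e+00) = 25.149507
iter 2: u=1.525557  f(a)=+3.899e-01  f'(a)=-2.966e+00  a ← 25.149507 − (+3.899e-01/-2.966e+00) = 25.280991
iter 3: u=1.517622  f(a)=+3.475e-03  f'(a)=-2.913e+00  a ← 25.280991 − (+3.475e-03/-2.913e+00) = 25.282184
iter 4: u=1.517551  f(a)=+2.815e-07  f'(a)=-2.913e+00  a ← 25.282184 − (+2.815e-07/-2.913e+00) = 25.282184
iter 5: u=1.517551  f(a)=+0.000e+00  f'(a)=-2.913e+00  a ← 25.282184 − (+0.000e+00/-2.913e+00) = 25.282184
converged: |Δa| < 1e-12 after 5 iterations
sag = a·(cosh(S/(2a)) − 1) = 25.282184·(cosh(1.517551) − 1) = 35.145889
T_max/T_min = cosh(S/(2a)) = 2.390144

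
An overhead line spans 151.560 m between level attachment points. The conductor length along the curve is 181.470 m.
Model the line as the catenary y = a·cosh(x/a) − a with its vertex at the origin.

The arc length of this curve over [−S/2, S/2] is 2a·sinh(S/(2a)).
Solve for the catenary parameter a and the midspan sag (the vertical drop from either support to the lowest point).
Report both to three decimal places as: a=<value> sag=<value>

seed: a₀ = √(S³/(24(L−S))) = √(151.560³/(24·29.910)) = 69.640690
iter 1: u=1.088157  f(a)=+1.822e+00  f'(a)=-9.651e-01  a ← 69.640690 − (+1.822e+00/-9.651e-01) = 71.528138
iter 2: u=1.059443  f(a)=+7.668e-02  f'(a)=-8.854e-01  a ← 71.528138 − (+7.668e-02/-8.854e-01) = 71.614745
iter 3: u=1.058162  f(a)=+1.491e-04  f'(a)=-8.819e-01  a ← 71.614745 − (+1.491e-04/-8.819e-01) = 71.614914
iter 4: u=1.058159  f(a)=+5.662e-10  f'(a)=-8.819e-01  a ← 71.614914 − (+5.662e-10/-8.819e-01) = 71.614914
iter 5: u=1.058159  f(a)=+0.000e+00  f'(a)=-8.819e-01  a ← 71.614914 − (+0.000e+00/-8.819e-01) = 71.614914
converged: |Δa| < 1e-12 after 5 iterations
sag = a·(cosh(S/(2a)) − 1) = 71.614914·(cosh(1.058159) − 1) = 43.977197
T_max/T_min = cosh(S/(2a)) = 1.614079

a=71.615 sag=43.977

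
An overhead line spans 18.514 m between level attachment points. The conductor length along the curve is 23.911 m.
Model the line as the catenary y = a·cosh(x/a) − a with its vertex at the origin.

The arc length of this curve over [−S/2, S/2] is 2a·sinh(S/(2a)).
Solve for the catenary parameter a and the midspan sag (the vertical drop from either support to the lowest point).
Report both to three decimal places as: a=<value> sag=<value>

a=7.287 sag=6.714

seed: a₀ = √(S³/(24(L−S))) = √(18.514³/(24·5.397)) = 6.999525
iter 1: u=1.322518  f(a)=+4.921e-01  f'(a)=-1.829e+00  a ← 6.999525 − (+4.921e-01/-1.829e+00) = 7.268557
iter 2: u=1.273568  f(a)=+2.980e-02  f'(a)=-1.614e+00  a ← 7.268557 − (+2.980e-02/-1.614e+00) = 7.287020
iter 3: u=1.270341  f(a)=+1.248e-04  f'(a)=-1.600e+00  a ← 7.287020 − (+1.248e-04/-1.600e+00) = 7.287098
iter 4: u=1.270327  f(a)=+2.209e-09  f'(a)=-1.600e+00  a ← 7.287098 − (+2.209e-09/-1.600e+00) = 7.287098
iter 5: u=1.270327  f(a)=-3.553e-15  f'(a)=-1.600e+00  a ← 7.287098 − (-3.553e-15/-1.600e+00) = 7.287098
converged: |Δa| < 1e-12 after 5 iterations
sag = a·(cosh(S/(2a)) − 1) = 7.287098·(cosh(1.270327) − 1) = 6.714180
T_max/T_min = cosh(S/(2a)) = 1.921379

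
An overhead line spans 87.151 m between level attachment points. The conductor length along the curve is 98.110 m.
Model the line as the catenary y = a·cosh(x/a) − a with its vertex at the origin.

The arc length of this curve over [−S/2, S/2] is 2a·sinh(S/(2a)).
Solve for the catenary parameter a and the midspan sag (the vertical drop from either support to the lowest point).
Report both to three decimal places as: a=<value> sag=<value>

seed: a₀ = √(S³/(24(L−S))) = √(87.151³/(24·10.959)) = 50.166925
iter 1: u=0.868610  f(a)=+4.209e-01  f'(a)=-4.708e-01  a ← 50.166925 − (+4.209e-01/-4.708e-01) = 51.061052
iter 2: u=0.853400  f(a)=+1.152e-02  f'(a)=-4.453e-01  a ← 51.061052 − (+1.152e-02/-4.453e-01) = 51.086914
iter 3: u=0.852968  f(a)=+9.160e-06  f'(a)=-4.446e-01  a ← 51.086914 − (+9.160e-06/-4.446e-01) = 51.086934
iter 4: u=0.852968  f(a)=+5.798e-12  f'(a)=-4.446e-01  a ← 51.086934 − (+5.798e-12/-4.446e-01) = 51.086934
converged: |Δa| < 1e-12 after 4 iterations
sag = a·(cosh(S/(2a)) − 1) = 51.086934·(cosh(0.852968) − 1) = 19.738682
T_max/T_min = cosh(S/(2a)) = 1.386374

a=51.087 sag=19.739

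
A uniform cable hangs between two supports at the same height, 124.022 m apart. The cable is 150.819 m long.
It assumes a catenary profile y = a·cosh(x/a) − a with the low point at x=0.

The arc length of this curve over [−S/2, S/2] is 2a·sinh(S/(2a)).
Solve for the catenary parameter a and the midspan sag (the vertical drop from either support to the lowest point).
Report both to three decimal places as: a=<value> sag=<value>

seed: a₀ = √(S³/(24(L−S))) = √(124.022³/(24·26.797)) = 54.462727
iter 1: u=1.138595  f(a)=+1.792e+00  f'(a)=-1.118e+00  a ← 54.462727 − (+1.792e+00/-1.118e+00) = 56.065677
iter 2: u=1.106042  f(a)=+8.214e-02  f'(a)=-1.017e+00  a ← 56.065677 − (+8.214e-02/-1.017e+00) = 56.146418
iter 3: u=1.104452  f(a)=+1.910e-04  f'(a)=-1.013e+00  a ← 56.146418 − (+1.910e-04/-1.013e+00) = 56.146607
iter 4: u=1.104448  f(a)=+1.038e-09  f'(a)=-1.013e+00  a ← 56.146607 − (+1.038e-09/-1.013e+00) = 56.146607
iter 5: u=1.104448  f(a)=+0.000e+00  f'(a)=-1.013e+00  a ← 56.146607 − (+0.000e+00/-1.013e+00) = 56.146607
converged: |Δa| < 1e-12 after 5 iterations
sag = a·(cosh(S/(2a)) − 1) = 56.146607·(cosh(1.104448) − 1) = 37.869531
T_max/T_min = cosh(S/(2a)) = 1.674476

a=56.147 sag=37.870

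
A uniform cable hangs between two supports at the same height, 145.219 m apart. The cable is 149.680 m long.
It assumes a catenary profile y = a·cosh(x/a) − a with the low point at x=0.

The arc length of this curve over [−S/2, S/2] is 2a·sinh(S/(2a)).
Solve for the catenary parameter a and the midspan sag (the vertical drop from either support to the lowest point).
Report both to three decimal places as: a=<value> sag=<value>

a=169.901 sag=15.753

seed: a₀ = √(S³/(24(L−S))) = √(145.219³/(24·4.461)) = 169.127189
iter 1: u=0.429319  f(a)=+4.129e-02  f'(a)=-5.373e-02  a ← 169.127189 − (+4.129e-02/-5.373e-02) = 169.895675
iter 2: u=0.427377  f(a)=+2.831e-04  f'(a)=-5.300e-02  a ← 169.895675 − (+2.831e-04/-5.300e-02) = 169.901018
iter 3: u=0.427364  f(a)=+1.352e-08  f'(a)=-5.299e-02  a ← 169.901018 − (+1.352e-08/-5.299e-02) = 169.901018
iter 4: u=0.427364  f(a)=-2.842e-14  f'(a)=-5.299e-02  a ← 169.901018 − (-2.842e-14/-5.299e-02) = 169.901018
converged: |Δa| < 1e-12 after 4 iterations
sag = a·(cosh(S/(2a)) − 1) = 169.901018·(cosh(0.427364) − 1) = 15.752911
T_max/T_min = cosh(S/(2a)) = 1.092718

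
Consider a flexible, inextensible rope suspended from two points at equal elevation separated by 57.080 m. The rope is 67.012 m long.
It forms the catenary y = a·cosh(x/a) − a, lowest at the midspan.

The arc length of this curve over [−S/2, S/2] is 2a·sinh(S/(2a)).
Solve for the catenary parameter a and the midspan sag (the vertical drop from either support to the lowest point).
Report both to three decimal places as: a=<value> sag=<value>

a=28.634 sag=15.441

seed: a₀ = √(S³/(24(L−S))) = √(57.080³/(24·9.932)) = 27.931996
iter 1: u=1.021767  f(a)=+5.315e-01  f'(a)=-7.882e-01  a ← 27.931996 − (+5.315e-01/-7.882e-01) = 28.606336
iter 2: u=0.997681  f(a)=+1.986e-02  f'(a)=-7.303e-01  a ← 28.606336 − (+1.986e-02/-7.303e-01) = 28.633526
iter 3: u=0.996734  f(a)=+3.010e-05  f'(a)=-7.281e-01  a ← 28.633526 − (+3.010e-05/-7.281e-01) = 28.633567
iter 4: u=0.996732  f(a)=+6.938e-11  f'(a)=-7.281e-01  a ← 28.633567 − (+6.938e-11/-7.281e-01) = 28.633567
iter 5: u=0.996732  f(a)=-1.421e-14  f'(a)=-7.281e-01  a ← 28.633567 − (-1.421e-14/-7.281e-01) = 28.633567
converged: |Δa| < 1e-12 after 5 iterations
sag = a·(cosh(S/(2a)) − 1) = 28.633567·(cosh(0.996732) − 1) = 15.440611
T_max/T_min = cosh(S/(2a)) = 1.539249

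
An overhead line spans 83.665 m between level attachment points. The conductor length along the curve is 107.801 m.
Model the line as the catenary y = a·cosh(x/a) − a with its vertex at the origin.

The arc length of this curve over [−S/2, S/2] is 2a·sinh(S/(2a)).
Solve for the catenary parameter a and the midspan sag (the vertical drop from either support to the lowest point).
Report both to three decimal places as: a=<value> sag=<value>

seed: a₀ = √(S³/(24(L−S))) = √(83.665³/(24·24.136)) = 31.796364
iter 1: u=1.315638  f(a)=+2.177e+00  f'(a)=-1.798e+00  a ← 31.796364 − (+2.177e+00/-1.798e+00) = 33.007368
iter 2: u=1.267369  f(a)=+1.306e-01  f'(a)=-1.588e+00  a ← 33.007368 − (+1.306e-01/-1.588e+00) = 33.089582
iter 3: u=1.264220  f(a)=+5.358e-04  f'(a)=-1.575e+00  a ← 33.089582 − (+5.358e-04/-1.575e+00) = 33.089922
iter 4: u=1.264207  f(a)=+9.104e-09  f'(a)=-1.575e+00  a ← 33.089922 − (+9.104e-09/-1.575e+00) = 33.089922
iter 5: u=1.264207  f(a)=-1.421e-14  f'(a)=-1.575e+00  a ← 33.089922 − (-1.421e-14/-1.575e+00) = 33.089922
converged: |Δa| < 1e-12 after 5 iterations
sag = a·(cosh(S/(2a)) − 1) = 33.089922·(cosh(1.264207) − 1) = 30.157266
T_max/T_min = cosh(S/(2a)) = 1.911373

a=33.090 sag=30.157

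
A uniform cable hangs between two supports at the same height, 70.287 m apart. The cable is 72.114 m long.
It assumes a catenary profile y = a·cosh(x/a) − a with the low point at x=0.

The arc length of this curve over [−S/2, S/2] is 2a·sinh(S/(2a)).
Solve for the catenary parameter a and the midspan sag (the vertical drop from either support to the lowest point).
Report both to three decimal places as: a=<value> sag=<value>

seed: a₀ = √(S³/(24(L−S))) = √(70.287³/(24·1.827)) = 88.989264
iter 1: u=0.394918  f(a)=+1.430e-02  f'(a)=-4.171e-02  a ← 88.989264 − (+1.430e-02/-4.171e-02) = 89.332148
iter 2: u=0.393403  f(a)=+8.307e-05  f'(a)=-4.122e-02  a ← 89.332148 − (+8.307e-05/-4.122e-02) = 89.334164
iter 3: u=0.393394  f(a)=+2.840e-09  f'(a)=-4.122e-02  a ← 89.334164 − (+2.840e-09/-4.122e-02) = 89.334164
iter 4: u=0.393394  f(a)=-1.421e-14  f'(a)=-4.122e-02  a ← 89.334164 − (-1.421e-14/-4.122e-02) = 89.334164
converged: |Δa| < 1e-12 after 4 iterations
sag = a·(cosh(S/(2a)) − 1) = 89.334164·(cosh(0.393394) − 1) = 7.002226
T_max/T_min = cosh(S/(2a)) = 1.078382

a=89.334 sag=7.002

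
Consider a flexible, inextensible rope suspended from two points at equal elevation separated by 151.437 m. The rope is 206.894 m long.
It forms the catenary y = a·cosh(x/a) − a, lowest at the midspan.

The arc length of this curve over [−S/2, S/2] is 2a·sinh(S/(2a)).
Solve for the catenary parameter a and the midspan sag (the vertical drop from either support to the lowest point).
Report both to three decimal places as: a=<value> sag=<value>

a=53.680 sag=62.865

seed: a₀ = √(S³/(24(L−S))) = √(151.437³/(24·55.457)) = 51.081564
iter 1: u=1.482306  f(a)=+6.421e+00  f'(a)=-2.687e+00  a ← 51.081564 − (+6.421e+00/-2.687e+00) = 53.470956
iter 2: u=1.416068  f(a)=+4.780e-01  f'(a)=-2.301e+00  a ← 53.470956 − (+4.780e-01/-2.301e+00) = 53.678717
iter 3: u=1.410587  f(a)=+3.120e-03  f'(a)=-2.271e+00  a ← 53.678717 − (+3.120e-03/-2.271e+00) = 53.680091
iter 4: u=1.410551  f(a)=+1.349e-07  f'(a)=-2.271e+00  a ← 53.680091 − (+1.349e-07/-2.271e+00) = 53.680091
iter 5: u=1.410551  f(a)=+2.842e-14  f'(a)=-2.271e+00  a ← 53.680091 − (+2.842e-14/-2.271e+00) = 53.680091
converged: |Δa| < 1e-12 after 5 iterations
sag = a·(cosh(S/(2a)) − 1) = 53.680091·(cosh(1.410551) − 1) = 62.865325
T_max/T_min = cosh(S/(2a)) = 2.171111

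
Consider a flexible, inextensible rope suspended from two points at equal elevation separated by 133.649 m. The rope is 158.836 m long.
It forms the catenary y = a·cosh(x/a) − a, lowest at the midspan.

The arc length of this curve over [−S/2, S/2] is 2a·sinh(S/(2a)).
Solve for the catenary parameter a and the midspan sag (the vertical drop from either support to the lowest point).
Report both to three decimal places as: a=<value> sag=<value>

a=64.547 sag=37.793

seed: a₀ = √(S³/(24(L−S))) = √(133.649³/(24·25.187)) = 62.842684
iter 1: u=1.063362  f(a)=+1.463e+00  f'(a)=-8.960e-01  a ← 62.842684 − (+1.463e+00/-8.960e-01) = 64.475493
iter 2: u=1.036433  f(a)=+5.896e-02  f'(a)=-8.251e-01  a ← 64.475493 − (+5.896e-02/-8.251e-01) = 64.546949
iter 3: u=1.035285  f(a)=+1.047e-04  f'(a)=-8.221e-01  a ← 64.546949 − (+1.047e-04/-8.221e-01) = 64.547076
iter 4: u=1.035283  f(a)=+3.311e-10  f'(a)=-8.221e-01  a ← 64.547076 − (+3.311e-10/-8.221e-01) = 64.547076
iter 5: u=1.035283  f(a)=-2.842e-14  f'(a)=-8.221e-01  a ← 64.547076 − (-2.842e-14/-8.221e-01) = 64.547076
converged: |Δa| < 1e-12 after 5 iterations
sag = a·(cosh(S/(2a)) − 1) = 64.547076·(cosh(1.035283) − 1) = 37.793257
T_max/T_min = cosh(S/(2a)) = 1.585515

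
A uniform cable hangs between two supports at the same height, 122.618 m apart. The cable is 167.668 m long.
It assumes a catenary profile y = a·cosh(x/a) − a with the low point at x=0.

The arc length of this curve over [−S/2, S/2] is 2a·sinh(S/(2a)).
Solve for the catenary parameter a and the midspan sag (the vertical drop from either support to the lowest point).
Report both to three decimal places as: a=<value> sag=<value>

seed: a₀ = √(S³/(24(L−S))) = √(122.618³/(24·45.050)) = 41.293179
iter 1: u=1.484725  f(a)=+5.234e+00  f'(a)=-2.702e+00  a ← 41.293179 − (+5.234e+00/-2.702e+00) = 43.230041
iter 2: u=1.418204  f(a)=+3.908e-01  f'(a)=-2.313e+00  a ← 43.230041 − (+3.908e-01/-2.313e+00) = 43.399026
iter 3: u=1.412681  f(a)=+2.567e-03  f'(a)=-2.282e+00  a ← 43.399026 − (+2.567e-03/-2.282e+00) = 43.400151
iter 4: u=1.412645  f(a)=+1.124e-07  f'(a)=-2.282e+00  a ← 43.400151 − (+1.124e-07/-2.282e+00) = 43.400151
iter 5: u=1.412645  f(a)=-2.842e-14  f'(a)=-2.282e+00  a ← 43.400151 − (-2.842e-14/-2.282e+00) = 43.400151
converged: |Δa| < 1e-12 after 5 iterations
sag = a·(cosh(S/(2a)) − 1) = 43.400151·(cosh(1.412645) − 1) = 51.001717
T_max/T_min = cosh(S/(2a)) = 2.175151

a=43.400 sag=51.002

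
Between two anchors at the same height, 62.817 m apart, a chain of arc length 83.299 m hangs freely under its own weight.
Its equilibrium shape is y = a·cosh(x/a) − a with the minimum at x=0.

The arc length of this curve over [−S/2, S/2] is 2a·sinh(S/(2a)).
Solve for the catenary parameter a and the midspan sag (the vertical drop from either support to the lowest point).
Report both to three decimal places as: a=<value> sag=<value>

seed: a₀ = √(S³/(24(L−S))) = √(62.817³/(24·20.482)) = 22.455565
iter 1: u=1.398696  f(a)=+2.099e+00  f'(a)=-2.207e+00  a ← 22.455565 − (+2.099e+00/-2.207e+00) = 23.406826
iter 2: u=1.341852  f(a)=+1.408e-01  f'(a)=-1.920e+00  a ← 23.406826 − (+1.408e-01/-1.920e+00) = 23.480144
iter 3: u=1.337662  f(a)=+7.336e-04  f'(a)=-1.900e+00  a ← 23.480144 − (+7.336e-04/-1.900e+00) = 23.480530
iter 4: u=1.337640  f(a)=+2.015e-08  f'(a)=-1.900e+00  a ← 23.480530 − (+2.015e-08/-1.900e+00) = 23.480530
iter 5: u=1.337640  f(a)=+1.421e-14  f'(a)=-1.900e+00  a ← 23.480530 − (+1.421e-14/-1.900e+00) = 23.480530
converged: |Δa| < 1e-12 after 5 iterations
sag = a·(cosh(S/(2a)) − 1) = 23.480530·(cosh(1.337640) − 1) = 24.331771
T_max/T_min = cosh(S/(2a)) = 2.036253

a=23.481 sag=24.332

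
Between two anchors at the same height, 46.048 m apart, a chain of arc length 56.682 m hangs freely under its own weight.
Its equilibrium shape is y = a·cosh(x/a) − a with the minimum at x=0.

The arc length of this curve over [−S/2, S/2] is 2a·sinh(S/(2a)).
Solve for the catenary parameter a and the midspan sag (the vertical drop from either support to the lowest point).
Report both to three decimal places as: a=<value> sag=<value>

seed: a₀ = √(S³/(24(L−S))) = √(46.048³/(24·10.634)) = 19.559701
iter 1: u=1.177114  f(a)=+7.615e-01  f'(a)=-1.246e+00  a ← 19.559701 − (+7.615e-01/-1.246e+00) = 20.171029
iter 2: u=1.141439  f(a)=+3.716e-02  f'(a)=-1.127e+00  a ← 20.171029 − (+3.716e-02/-1.127e+00) = 20.204007
iter 3: u=1.139576  f(a)=+9.853e-05  f'(a)=-1.121e+00  a ← 20.204007 − (+9.853e-05/-1.121e+00) = 20.204095
iter 4: u=1.139571  f(a)=+6.968e-10  f'(a)=-1.121e+00  a ← 20.204095 − (+6.968e-10/-1.121e+00) = 20.204095
iter 5: u=1.139571  f(a)=+0.000e+00  f'(a)=-1.121e+00  a ← 20.204095 − (+0.000e+00/-1.121e+00) = 20.204095
converged: |Δa| < 1e-12 after 5 iterations
sag = a·(cosh(S/(2a)) − 1) = 20.204095·(cosh(1.139571) − 1) = 14.601332
T_max/T_min = cosh(S/(2a)) = 1.722692

a=20.204 sag=14.601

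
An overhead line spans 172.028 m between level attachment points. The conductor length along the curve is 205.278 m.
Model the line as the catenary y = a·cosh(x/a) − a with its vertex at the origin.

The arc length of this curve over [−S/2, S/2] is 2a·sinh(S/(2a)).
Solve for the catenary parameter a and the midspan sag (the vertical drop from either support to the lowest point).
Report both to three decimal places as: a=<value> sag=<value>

a=82.092 sag=49.338

seed: a₀ = √(S³/(24(L−S))) = √(172.028³/(24·33.250)) = 79.872498
iter 1: u=1.076891  f(a)=+1.982e+00  f'(a)=-9.332e-01  a ← 79.872498 − (+1.982e+00/-9.332e-01) = 81.996436
iter 2: u=1.048997  f(a)=+8.181e-02  f'(a)=-8.576e-01  a ← 81.996436 − (+8.181e-02/-8.576e-01) = 82.091832
iter 3: u=1.047778  f(a)=+1.527e-04  f'(a)=-8.544e-01  a ← 82.091832 − (+1.527e-04/-8.544e-01) = 82.092010
iter 4: u=1.047776  f(a)=+5.338e-10  f'(a)=-8.544e-01  a ← 82.092010 − (+5.338e-10/-8.544e-01) = 82.092010
iter 5: u=1.047776  f(a)=-2.842e-14  f'(a)=-8.544e-01  a ← 82.092010 − (-2.842e-14/-8.544e-01) = 82.092010
converged: |Δa| < 1e-12 after 5 iterations
sag = a·(cosh(S/(2a)) − 1) = 82.092010·(cosh(1.047776) − 1) = 49.338057
T_max/T_min = cosh(S/(2a)) = 1.601009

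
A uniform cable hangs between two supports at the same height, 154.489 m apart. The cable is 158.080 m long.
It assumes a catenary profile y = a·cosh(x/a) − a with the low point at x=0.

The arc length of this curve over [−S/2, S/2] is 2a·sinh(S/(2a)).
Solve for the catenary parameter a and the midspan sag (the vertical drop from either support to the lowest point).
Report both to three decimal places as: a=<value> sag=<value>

a=207.557 sag=14.540

seed: a₀ = √(S³/(24(L−S))) = √(154.489³/(24·3.591)) = 206.839281
iter 1: u=0.373452  f(a)=+2.512e-02  f'(a)=-3.521e-02  a ← 206.839281 − (+2.512e-02/-3.521e-02) = 207.552856
iter 2: u=0.372168  f(a)=+1.306e-04  f'(a)=-3.484e-02  a ← 207.552856 − (+1.306e-04/-3.484e-02) = 207.556605
iter 3: u=0.372161  f(a)=+3.571e-09  f'(a)=-3.484e-02  a ← 207.556605 − (+3.571e-09/-3.484e-02) = 207.556605
iter 4: u=0.372161  f(a)=+0.000e+00  f'(a)=-3.484e-02  a ← 207.556605 − (+0.000e+00/-3.484e-02) = 207.556605
converged: |Δa| < 1e-12 after 4 iterations
sag = a·(cosh(S/(2a)) − 1) = 207.556605·(cosh(0.372161) − 1) = 14.540369
T_max/T_min = cosh(S/(2a)) = 1.070055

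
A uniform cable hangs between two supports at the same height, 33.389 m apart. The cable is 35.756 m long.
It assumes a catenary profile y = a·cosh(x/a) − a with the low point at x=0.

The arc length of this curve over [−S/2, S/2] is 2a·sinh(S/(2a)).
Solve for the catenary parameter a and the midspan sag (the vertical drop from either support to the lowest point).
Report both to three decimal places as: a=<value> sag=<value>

seed: a₀ = √(S³/(24(L−S))) = √(33.389³/(24·2.367)) = 25.597666
iter 1: u=0.652188  f(a)=+5.085e-02  f'(a)=-1.929e-01  a ← 25.597666 − (+5.085e-02/-1.929e-01) = 25.861255
iter 2: u=0.645541  f(a)=+7.962e-04  f'(a)=-1.869e-01  a ← 25.861255 − (+7.962e-04/-1.869e-01) = 25.865514
iter 3: u=0.645435  f(a)=+2.020e-07  f'(a)=-1.868e-01  a ← 25.865514 − (+2.020e-07/-1.868e-01) = 25.865515
iter 4: u=0.645435  f(a)=+1.421e-14  f'(a)=-1.868e-01  a ← 25.865515 − (+1.421e-14/-1.868e-01) = 25.865515
converged: |Δa| < 1e-12 after 4 iterations
sag = a·(cosh(S/(2a)) − 1) = 25.865515·(cosh(0.645435) − 1) = 5.577254
T_max/T_min = cosh(S/(2a)) = 1.215625

a=25.866 sag=5.577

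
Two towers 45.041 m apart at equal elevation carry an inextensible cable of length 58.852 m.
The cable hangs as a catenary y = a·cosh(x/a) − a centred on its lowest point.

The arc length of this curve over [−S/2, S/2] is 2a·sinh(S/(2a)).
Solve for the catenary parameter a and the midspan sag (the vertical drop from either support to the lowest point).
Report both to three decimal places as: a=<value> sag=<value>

seed: a₀ = √(S³/(24(L−S))) = √(45.041³/(24·13.811)) = 16.603279
iter 1: u=1.356389  f(a)=+1.328e+00  f'(a)=-1.991e+00  a ← 16.603279 − (+1.328e+00/-1.991e+00) = 17.270218
iter 2: u=1.304008  f(a)=+8.418e-02  f'(a)=-1.745e+00  a ← 17.270218 − (+8.418e-02/-1.745e+00) = 17.318449
iter 3: u=1.300376  f(a)=+3.892e-04  f'(a)=-1.729e+00  a ← 17.318449 − (+3.892e-04/-1.729e+00) = 17.318674
iter 4: u=1.300359  f(a)=+8.403e-09  f'(a)=-1.729e+00  a ← 17.318674 − (+8.403e-09/-1.729e+00) = 17.318674
iter 5: u=1.300359  f(a)=+7.105e-15  f'(a)=-1.729e+00  a ← 17.318674 − (+7.105e-15/-1.729e+00) = 17.318674
converged: |Δa| < 1e-12 after 5 iterations
sag = a·(cosh(S/(2a)) − 1) = 17.318674·(cosh(1.300359) − 1) = 16.825519
T_max/T_min = cosh(S/(2a)) = 1.971525

a=17.319 sag=16.826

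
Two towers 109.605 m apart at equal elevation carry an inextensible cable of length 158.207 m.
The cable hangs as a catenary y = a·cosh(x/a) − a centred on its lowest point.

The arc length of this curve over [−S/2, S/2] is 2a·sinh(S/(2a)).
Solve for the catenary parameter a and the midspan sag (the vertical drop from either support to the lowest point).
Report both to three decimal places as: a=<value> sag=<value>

seed: a₀ = √(S³/(24(L−S))) = √(109.605³/(24·48.602)) = 33.597956
iter 1: u=1.631126  f(a)=+6.891e+00  f'(a)=-3.740e+00  a ← 33.597956 − (+6.891e+00/-3.740e+00) = 35.440466
iter 2: u=1.546326  f(a)=+6.074e-01  f'(a)=-3.107e+00  a ← 35.440466 − (+6.074e-01/-3.107e+00) = 35.635969
iter 3: u=1.537842  f(a)=+5.728e-03  f'(a)=-3.049e+00  a ← 35.635969 − (+5.728e-03/-3.049e+00) = 35.637848
iter 4: u=1.537761  f(a)=+5.201e-07  f'(a)=-3.048e+00  a ← 35.637848 − (+5.201e-07/-3.048e+00) = 35.637849
iter 5: u=1.537761  f(a)=+2.842e-14  f'(a)=-3.048e+00  a ← 35.637849 − (+2.842e-14/-3.048e+00) = 35.637849
converged: |Δa| < 1e-12 after 5 iterations
sag = a·(cosh(S/(2a)) − 1) = 35.637849·(cosh(1.537761) − 1) = 51.122857
T_max/T_min = cosh(S/(2a)) = 2.434510

a=35.638 sag=51.123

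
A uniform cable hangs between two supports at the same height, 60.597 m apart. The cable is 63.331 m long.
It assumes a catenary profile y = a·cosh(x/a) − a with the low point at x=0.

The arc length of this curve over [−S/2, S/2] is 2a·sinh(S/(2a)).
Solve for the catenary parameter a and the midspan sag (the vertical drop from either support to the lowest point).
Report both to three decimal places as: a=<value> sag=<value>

a=58.623 sag=8.005

seed: a₀ = √(S³/(24(L−S))) = √(60.597³/(24·2.734)) = 58.233355
iter 1: u=0.520295  f(a)=+3.724e-02  f'(a)=-9.646e-02  a ← 58.233355 − (+3.724e-02/-9.646e-02) = 58.619455
iter 2: u=0.516868  f(a)=+3.737e-04  f'(a)=-9.454e-02  a ← 58.619455 − (+3.737e-04/-9.454e-02) = 58.623407
iter 3: u=0.516833  f(a)=+3.846e-08  f'(a)=-9.452e-02  a ← 58.623407 − (+3.846e-08/-9.452e-02) = 58.623408
iter 4: u=0.516833  f(a)=-1.421e-14  f'(a)=-9.452e-02  a ← 58.623408 − (-1.421e-14/-9.452e-02) = 58.623408
converged: |Δa| < 1e-12 after 4 iterations
sag = a·(cosh(S/(2a)) − 1) = 58.623408·(cosh(0.516833) − 1) = 8.005474
T_max/T_min = cosh(S/(2a)) = 1.136558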